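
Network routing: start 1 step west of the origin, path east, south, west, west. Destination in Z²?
(-2, -1)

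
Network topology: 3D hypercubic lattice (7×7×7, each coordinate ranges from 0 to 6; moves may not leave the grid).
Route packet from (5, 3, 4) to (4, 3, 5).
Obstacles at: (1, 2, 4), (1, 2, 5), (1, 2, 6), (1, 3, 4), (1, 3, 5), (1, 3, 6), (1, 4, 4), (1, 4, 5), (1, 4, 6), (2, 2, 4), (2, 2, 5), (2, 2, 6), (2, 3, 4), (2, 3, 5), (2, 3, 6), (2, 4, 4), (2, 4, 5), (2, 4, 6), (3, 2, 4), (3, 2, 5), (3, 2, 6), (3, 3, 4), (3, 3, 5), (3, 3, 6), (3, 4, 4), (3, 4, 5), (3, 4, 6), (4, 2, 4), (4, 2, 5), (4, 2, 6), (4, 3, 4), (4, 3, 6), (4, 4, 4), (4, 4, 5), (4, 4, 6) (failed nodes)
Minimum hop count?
2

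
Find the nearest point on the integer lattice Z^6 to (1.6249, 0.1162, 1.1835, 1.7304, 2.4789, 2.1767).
(2, 0, 1, 2, 2, 2)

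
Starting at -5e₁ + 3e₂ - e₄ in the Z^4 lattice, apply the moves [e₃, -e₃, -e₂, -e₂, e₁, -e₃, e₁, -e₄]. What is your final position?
(-3, 1, -1, -2)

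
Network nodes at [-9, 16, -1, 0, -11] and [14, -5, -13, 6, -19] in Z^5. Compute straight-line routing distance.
34.8425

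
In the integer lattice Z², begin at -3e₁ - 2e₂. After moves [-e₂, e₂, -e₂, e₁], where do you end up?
(-2, -3)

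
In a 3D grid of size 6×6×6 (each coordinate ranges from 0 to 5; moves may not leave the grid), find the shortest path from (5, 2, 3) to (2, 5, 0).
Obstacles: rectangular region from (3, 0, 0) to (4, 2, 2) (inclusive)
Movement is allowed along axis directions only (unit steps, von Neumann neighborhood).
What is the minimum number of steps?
9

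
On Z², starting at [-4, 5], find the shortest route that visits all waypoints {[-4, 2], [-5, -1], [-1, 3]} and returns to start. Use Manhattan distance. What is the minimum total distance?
20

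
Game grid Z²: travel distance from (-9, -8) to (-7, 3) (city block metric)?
13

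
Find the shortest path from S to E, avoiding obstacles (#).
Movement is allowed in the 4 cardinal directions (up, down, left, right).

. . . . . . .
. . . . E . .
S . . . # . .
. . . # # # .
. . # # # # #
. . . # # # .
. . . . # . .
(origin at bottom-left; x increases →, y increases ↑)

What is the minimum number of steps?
5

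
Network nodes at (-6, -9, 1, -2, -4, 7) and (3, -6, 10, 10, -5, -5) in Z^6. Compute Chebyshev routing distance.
12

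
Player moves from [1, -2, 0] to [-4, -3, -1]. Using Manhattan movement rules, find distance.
7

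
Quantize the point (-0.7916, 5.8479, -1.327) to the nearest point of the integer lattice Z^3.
(-1, 6, -1)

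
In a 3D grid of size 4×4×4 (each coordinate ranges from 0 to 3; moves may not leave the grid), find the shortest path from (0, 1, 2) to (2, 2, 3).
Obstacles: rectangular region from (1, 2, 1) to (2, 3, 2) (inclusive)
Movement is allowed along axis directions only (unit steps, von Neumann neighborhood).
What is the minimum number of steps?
4
(one shortest path: (0, 1, 2) → (1, 1, 2) → (2, 1, 2) → (2, 1, 3) → (2, 2, 3))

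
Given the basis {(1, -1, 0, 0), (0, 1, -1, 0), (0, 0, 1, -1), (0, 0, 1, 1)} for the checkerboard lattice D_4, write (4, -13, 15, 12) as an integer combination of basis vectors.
4b₁ - 9b₂ - 3b₃ + 9b₄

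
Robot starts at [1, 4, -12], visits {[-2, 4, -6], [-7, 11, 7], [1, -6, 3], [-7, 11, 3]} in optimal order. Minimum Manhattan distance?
60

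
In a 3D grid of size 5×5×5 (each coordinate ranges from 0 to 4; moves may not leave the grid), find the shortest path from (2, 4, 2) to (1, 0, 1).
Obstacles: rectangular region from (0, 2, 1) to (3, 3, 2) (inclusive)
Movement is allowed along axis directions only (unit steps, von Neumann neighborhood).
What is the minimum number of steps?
8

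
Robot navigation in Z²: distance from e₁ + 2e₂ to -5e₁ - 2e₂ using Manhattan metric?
10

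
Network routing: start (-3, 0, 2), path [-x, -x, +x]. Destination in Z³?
(-4, 0, 2)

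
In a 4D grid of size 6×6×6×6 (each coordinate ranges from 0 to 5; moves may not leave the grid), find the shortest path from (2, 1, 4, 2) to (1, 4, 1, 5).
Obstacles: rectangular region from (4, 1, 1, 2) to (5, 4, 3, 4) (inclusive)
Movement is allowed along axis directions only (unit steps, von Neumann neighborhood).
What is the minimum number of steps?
10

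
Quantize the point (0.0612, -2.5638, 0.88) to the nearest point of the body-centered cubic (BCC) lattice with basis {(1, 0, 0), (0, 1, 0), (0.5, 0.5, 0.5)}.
(0, -3, 1)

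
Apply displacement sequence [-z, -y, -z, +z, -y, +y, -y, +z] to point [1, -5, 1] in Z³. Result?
(1, -7, 1)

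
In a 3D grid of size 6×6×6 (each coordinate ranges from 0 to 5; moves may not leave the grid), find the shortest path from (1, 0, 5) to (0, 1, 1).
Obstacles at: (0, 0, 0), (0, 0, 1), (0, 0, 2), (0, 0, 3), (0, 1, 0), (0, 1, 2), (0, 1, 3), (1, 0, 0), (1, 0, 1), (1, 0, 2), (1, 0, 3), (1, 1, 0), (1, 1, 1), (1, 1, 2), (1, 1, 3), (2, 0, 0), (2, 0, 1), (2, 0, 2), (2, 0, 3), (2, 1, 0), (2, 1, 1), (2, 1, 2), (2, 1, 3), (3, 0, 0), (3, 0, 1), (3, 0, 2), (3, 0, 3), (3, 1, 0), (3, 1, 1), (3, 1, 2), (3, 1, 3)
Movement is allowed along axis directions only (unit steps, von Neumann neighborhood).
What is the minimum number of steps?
8
(one shortest path: (1, 0, 5) → (0, 0, 5) → (0, 1, 5) → (0, 2, 5) → (0, 2, 4) → (0, 2, 3) → (0, 2, 2) → (0, 2, 1) → (0, 1, 1))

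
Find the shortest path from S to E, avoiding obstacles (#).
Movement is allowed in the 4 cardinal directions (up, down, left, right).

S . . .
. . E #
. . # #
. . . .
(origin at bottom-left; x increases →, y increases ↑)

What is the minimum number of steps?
3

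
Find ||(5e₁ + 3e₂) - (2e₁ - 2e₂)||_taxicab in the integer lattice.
8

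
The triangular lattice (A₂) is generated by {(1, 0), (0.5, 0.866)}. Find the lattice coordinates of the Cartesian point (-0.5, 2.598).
-2b₁ + 3b₂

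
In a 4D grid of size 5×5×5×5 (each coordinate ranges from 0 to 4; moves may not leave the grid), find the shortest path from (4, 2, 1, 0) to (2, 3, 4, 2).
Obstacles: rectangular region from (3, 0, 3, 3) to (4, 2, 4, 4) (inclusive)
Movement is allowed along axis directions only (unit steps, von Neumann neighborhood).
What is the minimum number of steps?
8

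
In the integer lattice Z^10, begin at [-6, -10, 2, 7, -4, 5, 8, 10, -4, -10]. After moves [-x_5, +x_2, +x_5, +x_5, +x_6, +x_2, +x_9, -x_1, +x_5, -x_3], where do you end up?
(-7, -8, 1, 7, -2, 6, 8, 10, -3, -10)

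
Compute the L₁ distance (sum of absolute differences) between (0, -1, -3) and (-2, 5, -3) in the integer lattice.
8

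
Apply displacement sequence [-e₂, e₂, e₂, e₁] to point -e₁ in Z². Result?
(0, 1)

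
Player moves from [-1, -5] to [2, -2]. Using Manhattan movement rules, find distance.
6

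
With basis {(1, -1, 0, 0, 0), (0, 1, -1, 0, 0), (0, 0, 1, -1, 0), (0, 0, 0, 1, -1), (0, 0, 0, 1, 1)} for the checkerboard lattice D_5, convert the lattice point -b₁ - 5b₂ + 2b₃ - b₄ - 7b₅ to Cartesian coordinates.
(-1, -4, 7, -10, -6)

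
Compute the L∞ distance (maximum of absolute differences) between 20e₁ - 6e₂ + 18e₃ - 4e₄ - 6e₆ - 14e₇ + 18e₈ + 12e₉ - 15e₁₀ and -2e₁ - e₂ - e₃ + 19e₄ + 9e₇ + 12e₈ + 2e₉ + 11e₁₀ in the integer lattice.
26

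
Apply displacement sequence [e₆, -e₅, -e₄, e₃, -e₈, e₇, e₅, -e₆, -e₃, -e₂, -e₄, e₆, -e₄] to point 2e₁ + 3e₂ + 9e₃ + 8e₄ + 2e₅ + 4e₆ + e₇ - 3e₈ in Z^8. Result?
(2, 2, 9, 5, 2, 5, 2, -4)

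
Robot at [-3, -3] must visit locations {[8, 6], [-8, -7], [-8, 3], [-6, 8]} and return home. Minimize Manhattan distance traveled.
62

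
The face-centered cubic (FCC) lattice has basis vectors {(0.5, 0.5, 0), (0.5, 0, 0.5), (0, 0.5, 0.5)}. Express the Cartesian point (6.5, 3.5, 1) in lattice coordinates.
9b₁ + 4b₂ - 2b₃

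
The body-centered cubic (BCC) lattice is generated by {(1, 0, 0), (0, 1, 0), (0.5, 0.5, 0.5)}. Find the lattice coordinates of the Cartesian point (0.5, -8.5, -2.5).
3b₁ - 6b₂ - 5b₃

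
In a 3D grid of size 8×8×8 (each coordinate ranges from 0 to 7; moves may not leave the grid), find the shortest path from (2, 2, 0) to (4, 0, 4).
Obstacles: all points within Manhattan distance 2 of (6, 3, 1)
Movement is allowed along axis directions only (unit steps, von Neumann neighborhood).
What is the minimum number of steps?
8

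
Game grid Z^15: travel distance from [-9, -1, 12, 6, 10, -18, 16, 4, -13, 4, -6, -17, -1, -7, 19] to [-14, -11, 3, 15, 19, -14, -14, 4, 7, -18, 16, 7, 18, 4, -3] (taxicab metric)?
216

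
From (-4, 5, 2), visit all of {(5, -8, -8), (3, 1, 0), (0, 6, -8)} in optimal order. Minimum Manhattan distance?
48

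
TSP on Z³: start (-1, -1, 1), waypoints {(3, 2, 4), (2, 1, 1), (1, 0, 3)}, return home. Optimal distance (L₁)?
20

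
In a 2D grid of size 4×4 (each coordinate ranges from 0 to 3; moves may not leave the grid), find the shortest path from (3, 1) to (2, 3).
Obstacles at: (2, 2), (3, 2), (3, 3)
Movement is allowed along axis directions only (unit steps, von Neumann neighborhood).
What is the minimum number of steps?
5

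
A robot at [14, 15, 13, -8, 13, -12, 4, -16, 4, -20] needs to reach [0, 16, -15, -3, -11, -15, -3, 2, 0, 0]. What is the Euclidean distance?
48.7852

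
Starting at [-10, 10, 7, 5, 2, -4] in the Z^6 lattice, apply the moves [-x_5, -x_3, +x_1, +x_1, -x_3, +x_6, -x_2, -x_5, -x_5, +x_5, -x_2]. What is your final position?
(-8, 8, 5, 5, 0, -3)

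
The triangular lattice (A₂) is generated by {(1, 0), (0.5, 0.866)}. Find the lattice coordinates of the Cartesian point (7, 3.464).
5b₁ + 4b₂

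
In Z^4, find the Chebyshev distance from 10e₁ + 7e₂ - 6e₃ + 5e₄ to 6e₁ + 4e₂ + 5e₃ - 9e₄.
14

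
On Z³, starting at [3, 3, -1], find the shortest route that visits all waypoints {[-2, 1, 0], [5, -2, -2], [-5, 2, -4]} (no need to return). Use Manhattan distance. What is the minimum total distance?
28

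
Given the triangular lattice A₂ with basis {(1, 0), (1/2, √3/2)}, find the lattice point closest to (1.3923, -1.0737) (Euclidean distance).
(1.5, -0.866)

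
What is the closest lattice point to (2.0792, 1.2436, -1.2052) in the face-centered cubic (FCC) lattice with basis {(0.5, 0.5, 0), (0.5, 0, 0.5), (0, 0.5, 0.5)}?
(2, 1, -1)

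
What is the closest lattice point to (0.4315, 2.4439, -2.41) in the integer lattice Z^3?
(0, 2, -2)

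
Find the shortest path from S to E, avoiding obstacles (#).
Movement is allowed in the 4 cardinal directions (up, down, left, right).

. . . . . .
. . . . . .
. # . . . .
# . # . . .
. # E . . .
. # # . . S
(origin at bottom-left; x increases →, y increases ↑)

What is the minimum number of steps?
4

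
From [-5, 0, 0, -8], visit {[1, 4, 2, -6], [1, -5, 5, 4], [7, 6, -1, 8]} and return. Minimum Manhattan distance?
94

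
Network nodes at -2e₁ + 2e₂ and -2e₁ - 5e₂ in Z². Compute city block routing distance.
7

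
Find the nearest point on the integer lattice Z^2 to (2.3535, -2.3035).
(2, -2)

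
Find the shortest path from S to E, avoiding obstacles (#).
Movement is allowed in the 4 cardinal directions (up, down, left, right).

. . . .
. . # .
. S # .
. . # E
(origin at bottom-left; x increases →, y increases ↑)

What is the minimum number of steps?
7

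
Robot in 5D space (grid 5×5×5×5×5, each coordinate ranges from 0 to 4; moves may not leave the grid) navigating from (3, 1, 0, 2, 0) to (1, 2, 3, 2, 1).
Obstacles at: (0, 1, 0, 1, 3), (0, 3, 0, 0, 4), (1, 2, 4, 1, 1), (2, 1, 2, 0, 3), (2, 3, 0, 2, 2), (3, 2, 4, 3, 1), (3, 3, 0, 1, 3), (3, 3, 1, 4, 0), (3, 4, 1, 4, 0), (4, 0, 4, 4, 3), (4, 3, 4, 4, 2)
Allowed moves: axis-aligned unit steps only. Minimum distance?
7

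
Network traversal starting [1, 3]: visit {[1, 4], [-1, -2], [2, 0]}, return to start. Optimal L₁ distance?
18
(one optimal route: (1, 3) → (1, 4) → (-1, -2) → (2, 0) → (1, 3))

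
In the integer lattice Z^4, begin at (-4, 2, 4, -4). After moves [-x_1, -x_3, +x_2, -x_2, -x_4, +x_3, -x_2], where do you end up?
(-5, 1, 4, -5)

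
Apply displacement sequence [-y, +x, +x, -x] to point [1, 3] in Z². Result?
(2, 2)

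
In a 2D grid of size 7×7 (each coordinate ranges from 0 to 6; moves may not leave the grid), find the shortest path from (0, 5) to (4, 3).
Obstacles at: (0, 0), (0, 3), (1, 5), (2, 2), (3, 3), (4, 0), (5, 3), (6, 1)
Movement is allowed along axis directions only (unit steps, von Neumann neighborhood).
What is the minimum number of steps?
6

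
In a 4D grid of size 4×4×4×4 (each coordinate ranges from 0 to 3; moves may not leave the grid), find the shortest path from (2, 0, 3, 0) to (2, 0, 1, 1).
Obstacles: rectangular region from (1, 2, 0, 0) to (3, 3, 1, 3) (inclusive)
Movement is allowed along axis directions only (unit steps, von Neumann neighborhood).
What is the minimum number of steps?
3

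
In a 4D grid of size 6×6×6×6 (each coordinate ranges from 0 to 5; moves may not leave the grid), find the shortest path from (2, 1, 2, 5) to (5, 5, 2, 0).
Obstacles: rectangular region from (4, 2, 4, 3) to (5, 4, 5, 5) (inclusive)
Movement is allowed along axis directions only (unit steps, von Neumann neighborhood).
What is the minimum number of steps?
12
(one shortest path: (2, 1, 2, 5) → (3, 1, 2, 5) → (4, 1, 2, 5) → (5, 1, 2, 5) → (5, 2, 2, 5) → (5, 3, 2, 5) → (5, 4, 2, 5) → (5, 5, 2, 5) → (5, 5, 2, 4) → (5, 5, 2, 3) → (5, 5, 2, 2) → (5, 5, 2, 1) → (5, 5, 2, 0))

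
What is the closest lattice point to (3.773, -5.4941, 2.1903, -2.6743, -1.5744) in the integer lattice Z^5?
(4, -5, 2, -3, -2)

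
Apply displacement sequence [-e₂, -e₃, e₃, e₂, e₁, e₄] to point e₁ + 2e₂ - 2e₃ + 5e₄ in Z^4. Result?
(2, 2, -2, 6)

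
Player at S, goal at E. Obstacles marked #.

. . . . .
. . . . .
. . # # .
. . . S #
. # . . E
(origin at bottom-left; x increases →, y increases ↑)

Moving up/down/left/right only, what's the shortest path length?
2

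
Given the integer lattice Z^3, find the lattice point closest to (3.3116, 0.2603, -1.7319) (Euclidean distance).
(3, 0, -2)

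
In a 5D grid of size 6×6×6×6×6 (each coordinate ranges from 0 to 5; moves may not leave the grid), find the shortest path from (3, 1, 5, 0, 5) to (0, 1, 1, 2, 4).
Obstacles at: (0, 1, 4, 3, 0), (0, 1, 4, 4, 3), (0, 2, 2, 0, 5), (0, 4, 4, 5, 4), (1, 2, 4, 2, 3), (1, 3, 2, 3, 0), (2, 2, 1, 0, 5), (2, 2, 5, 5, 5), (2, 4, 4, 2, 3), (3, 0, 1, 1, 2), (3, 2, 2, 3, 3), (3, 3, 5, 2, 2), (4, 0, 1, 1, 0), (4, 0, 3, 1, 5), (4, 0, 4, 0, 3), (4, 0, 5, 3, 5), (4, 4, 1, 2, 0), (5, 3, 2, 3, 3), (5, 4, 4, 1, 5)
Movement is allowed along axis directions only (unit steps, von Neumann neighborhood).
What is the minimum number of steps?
10
(one shortest path: (3, 1, 5, 0, 5) → (2, 1, 5, 0, 5) → (1, 1, 5, 0, 5) → (0, 1, 5, 0, 5) → (0, 1, 4, 0, 5) → (0, 1, 3, 0, 5) → (0, 1, 2, 0, 5) → (0, 1, 1, 0, 5) → (0, 1, 1, 1, 5) → (0, 1, 1, 2, 5) → (0, 1, 1, 2, 4))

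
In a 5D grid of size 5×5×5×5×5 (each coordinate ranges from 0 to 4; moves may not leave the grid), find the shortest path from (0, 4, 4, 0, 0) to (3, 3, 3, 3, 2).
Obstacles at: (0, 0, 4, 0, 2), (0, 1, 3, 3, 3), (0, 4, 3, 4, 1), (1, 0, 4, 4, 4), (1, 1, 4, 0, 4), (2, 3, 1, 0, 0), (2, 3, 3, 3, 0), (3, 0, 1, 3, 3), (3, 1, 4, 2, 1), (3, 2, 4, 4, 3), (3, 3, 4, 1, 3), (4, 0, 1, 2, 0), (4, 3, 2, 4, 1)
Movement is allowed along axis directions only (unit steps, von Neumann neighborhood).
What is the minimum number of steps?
10
(one shortest path: (0, 4, 4, 0, 0) → (1, 4, 4, 0, 0) → (2, 4, 4, 0, 0) → (3, 4, 4, 0, 0) → (3, 3, 4, 0, 0) → (3, 3, 3, 0, 0) → (3, 3, 3, 1, 0) → (3, 3, 3, 2, 0) → (3, 3, 3, 3, 0) → (3, 3, 3, 3, 1) → (3, 3, 3, 3, 2))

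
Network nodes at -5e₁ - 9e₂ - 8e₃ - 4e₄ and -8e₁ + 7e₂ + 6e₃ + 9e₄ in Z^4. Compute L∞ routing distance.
16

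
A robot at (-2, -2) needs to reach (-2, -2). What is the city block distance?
0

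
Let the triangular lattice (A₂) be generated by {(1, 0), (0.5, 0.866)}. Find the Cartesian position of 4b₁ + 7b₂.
(7.5, 6.062)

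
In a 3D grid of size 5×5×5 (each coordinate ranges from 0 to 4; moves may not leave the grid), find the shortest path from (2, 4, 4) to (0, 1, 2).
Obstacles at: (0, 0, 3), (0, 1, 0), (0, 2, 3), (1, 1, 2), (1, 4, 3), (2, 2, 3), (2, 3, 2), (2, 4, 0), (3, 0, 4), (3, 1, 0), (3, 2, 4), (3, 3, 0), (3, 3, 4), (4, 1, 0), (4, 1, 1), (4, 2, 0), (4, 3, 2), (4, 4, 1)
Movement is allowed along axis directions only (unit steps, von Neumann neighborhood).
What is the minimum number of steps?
7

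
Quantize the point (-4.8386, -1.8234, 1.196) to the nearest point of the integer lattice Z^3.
(-5, -2, 1)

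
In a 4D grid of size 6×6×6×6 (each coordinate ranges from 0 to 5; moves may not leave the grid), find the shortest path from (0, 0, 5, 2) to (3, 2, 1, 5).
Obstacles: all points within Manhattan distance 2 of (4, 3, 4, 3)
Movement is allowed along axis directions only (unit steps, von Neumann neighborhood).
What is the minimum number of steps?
12
(one shortest path: (0, 0, 5, 2) → (1, 0, 5, 2) → (2, 0, 5, 2) → (3, 0, 5, 2) → (3, 1, 5, 2) → (3, 2, 5, 2) → (3, 2, 4, 2) → (3, 2, 3, 2) → (3, 2, 2, 2) → (3, 2, 1, 2) → (3, 2, 1, 3) → (3, 2, 1, 4) → (3, 2, 1, 5))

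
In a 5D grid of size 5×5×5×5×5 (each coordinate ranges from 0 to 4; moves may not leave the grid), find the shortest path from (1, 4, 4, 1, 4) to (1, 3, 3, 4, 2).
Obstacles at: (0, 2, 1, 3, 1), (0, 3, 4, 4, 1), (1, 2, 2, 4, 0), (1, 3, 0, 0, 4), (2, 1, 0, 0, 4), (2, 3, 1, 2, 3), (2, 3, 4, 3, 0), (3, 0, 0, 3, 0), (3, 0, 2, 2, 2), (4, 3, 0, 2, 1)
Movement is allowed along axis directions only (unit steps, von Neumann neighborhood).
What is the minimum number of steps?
7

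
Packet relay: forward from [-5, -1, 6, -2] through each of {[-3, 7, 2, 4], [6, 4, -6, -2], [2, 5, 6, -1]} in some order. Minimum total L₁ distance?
54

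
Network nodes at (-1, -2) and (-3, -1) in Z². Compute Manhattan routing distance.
3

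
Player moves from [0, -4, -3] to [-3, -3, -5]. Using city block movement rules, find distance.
6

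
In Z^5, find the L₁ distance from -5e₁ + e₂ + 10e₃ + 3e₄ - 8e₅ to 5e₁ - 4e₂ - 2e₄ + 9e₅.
47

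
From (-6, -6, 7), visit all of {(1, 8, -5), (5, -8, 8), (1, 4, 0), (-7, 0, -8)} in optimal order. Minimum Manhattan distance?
66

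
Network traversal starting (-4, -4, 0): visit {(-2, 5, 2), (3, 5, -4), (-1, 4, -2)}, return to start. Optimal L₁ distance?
44
(one optimal route: (-4, -4, 0) → (-2, 5, 2) → (3, 5, -4) → (-1, 4, -2) → (-4, -4, 0))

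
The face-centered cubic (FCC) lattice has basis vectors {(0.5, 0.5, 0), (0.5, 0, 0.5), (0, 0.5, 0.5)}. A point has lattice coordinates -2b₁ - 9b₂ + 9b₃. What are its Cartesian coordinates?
(-5.5, 3.5, 0)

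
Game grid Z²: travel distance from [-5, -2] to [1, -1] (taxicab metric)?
7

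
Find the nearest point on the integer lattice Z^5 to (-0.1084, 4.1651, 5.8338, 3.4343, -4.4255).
(0, 4, 6, 3, -4)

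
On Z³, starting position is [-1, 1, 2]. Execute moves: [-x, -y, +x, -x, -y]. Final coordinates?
(-2, -1, 2)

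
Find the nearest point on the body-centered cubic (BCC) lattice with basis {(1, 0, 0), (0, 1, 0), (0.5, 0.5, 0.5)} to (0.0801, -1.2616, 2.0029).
(0, -1, 2)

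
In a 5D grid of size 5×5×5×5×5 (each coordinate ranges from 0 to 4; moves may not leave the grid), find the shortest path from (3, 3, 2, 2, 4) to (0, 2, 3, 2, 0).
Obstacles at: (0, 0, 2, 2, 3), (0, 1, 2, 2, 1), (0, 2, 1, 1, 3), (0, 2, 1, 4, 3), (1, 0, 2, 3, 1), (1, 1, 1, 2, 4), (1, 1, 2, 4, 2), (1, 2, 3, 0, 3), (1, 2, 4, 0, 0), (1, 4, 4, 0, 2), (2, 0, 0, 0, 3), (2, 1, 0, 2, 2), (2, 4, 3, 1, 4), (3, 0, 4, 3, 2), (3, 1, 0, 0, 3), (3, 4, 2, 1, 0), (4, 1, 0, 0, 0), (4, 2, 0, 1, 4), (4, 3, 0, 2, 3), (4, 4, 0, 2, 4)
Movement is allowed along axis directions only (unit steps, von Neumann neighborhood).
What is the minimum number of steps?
9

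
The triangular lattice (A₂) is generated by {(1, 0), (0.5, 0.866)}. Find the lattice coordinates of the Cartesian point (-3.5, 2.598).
-5b₁ + 3b₂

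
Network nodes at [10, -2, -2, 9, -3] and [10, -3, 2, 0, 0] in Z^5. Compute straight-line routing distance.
10.3441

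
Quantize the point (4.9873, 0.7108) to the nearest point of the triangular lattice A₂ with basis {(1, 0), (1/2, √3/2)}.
(4.5, 0.866)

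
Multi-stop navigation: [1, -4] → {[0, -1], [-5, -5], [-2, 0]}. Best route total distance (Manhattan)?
15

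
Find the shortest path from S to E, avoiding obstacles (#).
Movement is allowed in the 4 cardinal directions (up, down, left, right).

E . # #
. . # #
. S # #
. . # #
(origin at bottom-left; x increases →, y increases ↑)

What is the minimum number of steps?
3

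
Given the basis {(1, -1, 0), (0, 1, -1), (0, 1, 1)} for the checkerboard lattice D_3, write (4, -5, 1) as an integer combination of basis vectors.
4b₁ - b₂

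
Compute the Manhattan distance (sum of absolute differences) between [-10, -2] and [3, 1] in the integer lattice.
16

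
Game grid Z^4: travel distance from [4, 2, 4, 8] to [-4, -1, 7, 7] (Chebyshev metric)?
8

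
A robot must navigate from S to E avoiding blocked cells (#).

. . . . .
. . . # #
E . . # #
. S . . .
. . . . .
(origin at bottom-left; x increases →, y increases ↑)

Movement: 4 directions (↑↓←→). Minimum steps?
2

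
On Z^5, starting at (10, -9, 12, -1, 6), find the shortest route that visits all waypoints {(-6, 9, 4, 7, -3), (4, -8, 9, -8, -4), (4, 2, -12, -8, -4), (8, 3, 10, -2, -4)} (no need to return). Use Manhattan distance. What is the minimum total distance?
127
(one optimal route: (10, -9, 12, -1, 6) → (4, -8, 9, -8, -4) → (4, 2, -12, -8, -4) → (8, 3, 10, -2, -4) → (-6, 9, 4, 7, -3))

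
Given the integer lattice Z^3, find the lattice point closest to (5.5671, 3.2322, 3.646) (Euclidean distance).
(6, 3, 4)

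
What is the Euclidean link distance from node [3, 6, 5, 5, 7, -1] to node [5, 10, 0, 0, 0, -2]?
10.9545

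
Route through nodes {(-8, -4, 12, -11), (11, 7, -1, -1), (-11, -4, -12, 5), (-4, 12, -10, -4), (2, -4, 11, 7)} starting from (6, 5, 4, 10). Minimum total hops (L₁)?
156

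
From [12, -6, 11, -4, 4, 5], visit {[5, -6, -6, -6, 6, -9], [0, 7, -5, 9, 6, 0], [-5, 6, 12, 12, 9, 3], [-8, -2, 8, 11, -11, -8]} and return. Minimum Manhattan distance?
234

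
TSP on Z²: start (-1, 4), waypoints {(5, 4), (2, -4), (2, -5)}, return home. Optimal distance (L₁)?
30
(one optimal route: (-1, 4) → (5, 4) → (2, -4) → (2, -5) → (-1, 4))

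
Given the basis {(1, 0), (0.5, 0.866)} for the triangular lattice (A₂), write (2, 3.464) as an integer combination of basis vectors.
4b₂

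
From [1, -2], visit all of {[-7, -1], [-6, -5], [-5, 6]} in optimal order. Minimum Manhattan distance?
24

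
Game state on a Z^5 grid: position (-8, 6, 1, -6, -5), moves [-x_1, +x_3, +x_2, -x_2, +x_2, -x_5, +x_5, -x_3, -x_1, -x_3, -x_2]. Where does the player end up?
(-10, 6, 0, -6, -5)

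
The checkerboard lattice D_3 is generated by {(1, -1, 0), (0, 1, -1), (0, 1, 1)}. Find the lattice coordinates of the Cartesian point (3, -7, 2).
3b₁ - 3b₂ - b₃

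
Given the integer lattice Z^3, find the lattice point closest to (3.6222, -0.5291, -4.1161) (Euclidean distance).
(4, -1, -4)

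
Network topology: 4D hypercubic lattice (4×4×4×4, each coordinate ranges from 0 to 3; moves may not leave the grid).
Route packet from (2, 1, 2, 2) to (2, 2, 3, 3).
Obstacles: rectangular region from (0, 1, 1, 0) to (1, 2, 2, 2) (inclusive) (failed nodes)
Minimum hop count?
3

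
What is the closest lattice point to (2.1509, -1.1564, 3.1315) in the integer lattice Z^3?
(2, -1, 3)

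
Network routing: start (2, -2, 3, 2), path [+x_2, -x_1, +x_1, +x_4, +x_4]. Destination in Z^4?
(2, -1, 3, 4)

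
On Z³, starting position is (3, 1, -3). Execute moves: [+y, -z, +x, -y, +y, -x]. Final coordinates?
(3, 2, -4)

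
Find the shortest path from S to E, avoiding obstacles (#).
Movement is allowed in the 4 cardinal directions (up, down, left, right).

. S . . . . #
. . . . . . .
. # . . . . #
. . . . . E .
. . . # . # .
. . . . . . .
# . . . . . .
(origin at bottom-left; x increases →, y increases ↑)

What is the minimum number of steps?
7
(one shortest path: (1, 6) → (2, 6) → (3, 6) → (4, 6) → (5, 6) → (5, 5) → (5, 4) → (5, 3))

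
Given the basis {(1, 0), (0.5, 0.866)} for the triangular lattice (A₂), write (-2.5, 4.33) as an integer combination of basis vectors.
-5b₁ + 5b₂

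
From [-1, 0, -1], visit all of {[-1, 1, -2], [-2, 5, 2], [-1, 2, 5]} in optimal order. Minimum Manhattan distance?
17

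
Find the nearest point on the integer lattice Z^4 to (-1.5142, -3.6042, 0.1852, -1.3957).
(-2, -4, 0, -1)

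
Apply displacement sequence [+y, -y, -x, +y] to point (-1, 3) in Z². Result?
(-2, 4)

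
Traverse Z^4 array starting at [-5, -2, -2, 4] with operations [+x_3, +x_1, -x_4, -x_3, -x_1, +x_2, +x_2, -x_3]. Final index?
(-5, 0, -3, 3)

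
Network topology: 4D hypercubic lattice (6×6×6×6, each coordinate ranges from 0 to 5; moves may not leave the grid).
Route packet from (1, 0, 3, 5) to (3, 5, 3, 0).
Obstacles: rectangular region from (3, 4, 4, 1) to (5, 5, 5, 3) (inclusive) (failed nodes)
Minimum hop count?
12
(one shortest path: (1, 0, 3, 5) → (2, 0, 3, 5) → (3, 0, 3, 5) → (3, 1, 3, 5) → (3, 2, 3, 5) → (3, 3, 3, 5) → (3, 4, 3, 5) → (3, 5, 3, 5) → (3, 5, 3, 4) → (3, 5, 3, 3) → (3, 5, 3, 2) → (3, 5, 3, 1) → (3, 5, 3, 0))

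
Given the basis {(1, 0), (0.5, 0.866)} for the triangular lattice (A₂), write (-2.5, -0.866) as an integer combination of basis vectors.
-2b₁ - b₂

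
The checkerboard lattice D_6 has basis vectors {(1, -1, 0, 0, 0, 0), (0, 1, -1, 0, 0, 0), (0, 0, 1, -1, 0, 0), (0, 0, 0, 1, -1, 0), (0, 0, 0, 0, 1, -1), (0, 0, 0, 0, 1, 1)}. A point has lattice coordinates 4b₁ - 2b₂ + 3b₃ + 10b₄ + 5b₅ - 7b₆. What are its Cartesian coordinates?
(4, -6, 5, 7, -12, -12)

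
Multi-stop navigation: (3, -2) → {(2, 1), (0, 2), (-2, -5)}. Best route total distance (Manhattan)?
16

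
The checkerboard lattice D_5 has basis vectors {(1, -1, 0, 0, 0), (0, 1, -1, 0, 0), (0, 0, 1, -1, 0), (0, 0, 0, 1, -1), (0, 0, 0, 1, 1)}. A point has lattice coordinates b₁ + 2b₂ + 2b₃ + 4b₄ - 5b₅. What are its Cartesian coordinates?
(1, 1, 0, -3, -9)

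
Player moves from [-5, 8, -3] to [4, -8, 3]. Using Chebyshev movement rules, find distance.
16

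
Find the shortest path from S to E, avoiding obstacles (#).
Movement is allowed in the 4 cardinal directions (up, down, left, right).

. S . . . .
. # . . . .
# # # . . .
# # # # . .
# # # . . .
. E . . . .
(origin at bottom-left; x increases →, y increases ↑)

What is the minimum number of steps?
11
(one shortest path: (1, 5) → (2, 5) → (3, 5) → (4, 5) → (4, 4) → (4, 3) → (4, 2) → (4, 1) → (3, 1) → (3, 0) → (2, 0) → (1, 0))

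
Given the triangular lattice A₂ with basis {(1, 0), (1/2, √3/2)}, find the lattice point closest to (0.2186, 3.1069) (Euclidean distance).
(0, 3.464)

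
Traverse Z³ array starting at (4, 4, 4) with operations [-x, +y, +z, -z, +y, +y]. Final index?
(3, 7, 4)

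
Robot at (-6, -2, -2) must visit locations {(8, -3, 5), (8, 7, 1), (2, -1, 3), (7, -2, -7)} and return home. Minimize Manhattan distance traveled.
74
(one optimal route: (-6, -2, -2) → (2, -1, 3) → (8, -3, 5) → (8, 7, 1) → (7, -2, -7) → (-6, -2, -2))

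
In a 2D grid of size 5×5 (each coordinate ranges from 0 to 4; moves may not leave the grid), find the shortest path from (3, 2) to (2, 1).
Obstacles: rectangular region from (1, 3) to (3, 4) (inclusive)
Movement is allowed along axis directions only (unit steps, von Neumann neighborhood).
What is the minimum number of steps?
2
(one shortest path: (3, 2) → (2, 2) → (2, 1))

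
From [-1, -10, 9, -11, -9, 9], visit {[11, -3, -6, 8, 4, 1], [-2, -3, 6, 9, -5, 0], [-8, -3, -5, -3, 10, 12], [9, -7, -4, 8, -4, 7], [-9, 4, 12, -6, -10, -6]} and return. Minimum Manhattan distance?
254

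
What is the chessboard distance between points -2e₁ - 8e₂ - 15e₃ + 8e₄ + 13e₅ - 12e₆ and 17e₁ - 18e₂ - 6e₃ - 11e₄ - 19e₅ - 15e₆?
32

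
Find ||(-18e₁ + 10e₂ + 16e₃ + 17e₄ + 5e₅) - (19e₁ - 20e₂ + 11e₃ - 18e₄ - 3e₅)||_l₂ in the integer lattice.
59.8582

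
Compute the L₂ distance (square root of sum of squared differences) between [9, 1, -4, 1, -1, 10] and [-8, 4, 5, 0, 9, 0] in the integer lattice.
24.0832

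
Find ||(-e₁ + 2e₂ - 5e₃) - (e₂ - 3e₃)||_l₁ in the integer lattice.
4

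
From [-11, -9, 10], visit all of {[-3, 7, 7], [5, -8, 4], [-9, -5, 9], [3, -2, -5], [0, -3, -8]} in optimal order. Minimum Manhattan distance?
77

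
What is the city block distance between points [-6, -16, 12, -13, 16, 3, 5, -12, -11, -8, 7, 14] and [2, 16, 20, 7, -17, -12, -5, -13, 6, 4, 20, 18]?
173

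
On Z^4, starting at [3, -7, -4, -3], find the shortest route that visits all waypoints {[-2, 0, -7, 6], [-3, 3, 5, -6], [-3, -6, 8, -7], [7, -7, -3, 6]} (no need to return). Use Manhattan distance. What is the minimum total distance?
75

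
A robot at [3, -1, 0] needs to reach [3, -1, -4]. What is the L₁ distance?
4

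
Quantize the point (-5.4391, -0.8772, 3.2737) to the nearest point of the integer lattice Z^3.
(-5, -1, 3)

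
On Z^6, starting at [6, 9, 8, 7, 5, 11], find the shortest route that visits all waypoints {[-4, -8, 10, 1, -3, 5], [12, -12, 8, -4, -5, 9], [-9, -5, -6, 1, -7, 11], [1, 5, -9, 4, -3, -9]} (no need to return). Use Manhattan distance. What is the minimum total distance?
167
(one optimal route: (6, 9, 8, 7, 5, 11) → (12, -12, 8, -4, -5, 9) → (-4, -8, 10, 1, -3, 5) → (-9, -5, -6, 1, -7, 11) → (1, 5, -9, 4, -3, -9))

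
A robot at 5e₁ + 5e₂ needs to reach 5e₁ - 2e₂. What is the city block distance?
7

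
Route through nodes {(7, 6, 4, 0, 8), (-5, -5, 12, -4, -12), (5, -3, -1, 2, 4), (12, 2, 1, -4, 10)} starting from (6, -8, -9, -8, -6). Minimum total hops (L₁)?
131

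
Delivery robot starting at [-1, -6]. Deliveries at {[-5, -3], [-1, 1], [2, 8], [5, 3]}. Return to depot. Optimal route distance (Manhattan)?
48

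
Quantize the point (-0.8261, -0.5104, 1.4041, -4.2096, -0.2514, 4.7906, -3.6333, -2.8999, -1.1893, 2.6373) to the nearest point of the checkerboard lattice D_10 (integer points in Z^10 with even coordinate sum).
(-1, 0, 1, -4, 0, 5, -4, -3, -1, 3)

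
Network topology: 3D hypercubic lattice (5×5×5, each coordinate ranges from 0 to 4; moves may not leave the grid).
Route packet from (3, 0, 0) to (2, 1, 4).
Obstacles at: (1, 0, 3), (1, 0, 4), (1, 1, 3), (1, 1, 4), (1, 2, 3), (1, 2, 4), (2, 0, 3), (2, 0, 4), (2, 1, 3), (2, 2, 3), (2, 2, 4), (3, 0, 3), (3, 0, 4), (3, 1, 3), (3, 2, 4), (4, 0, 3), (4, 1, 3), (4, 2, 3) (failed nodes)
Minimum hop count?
12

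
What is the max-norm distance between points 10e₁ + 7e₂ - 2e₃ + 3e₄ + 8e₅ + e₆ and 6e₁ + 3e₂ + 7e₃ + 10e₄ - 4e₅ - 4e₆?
12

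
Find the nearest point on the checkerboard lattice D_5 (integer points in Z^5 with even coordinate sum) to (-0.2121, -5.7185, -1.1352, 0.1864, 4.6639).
(0, -6, -1, 0, 5)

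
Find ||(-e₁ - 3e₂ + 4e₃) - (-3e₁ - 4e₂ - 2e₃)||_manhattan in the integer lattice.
9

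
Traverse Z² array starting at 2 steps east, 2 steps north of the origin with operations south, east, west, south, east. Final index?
(3, 0)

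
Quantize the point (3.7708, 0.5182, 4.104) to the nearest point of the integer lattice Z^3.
(4, 1, 4)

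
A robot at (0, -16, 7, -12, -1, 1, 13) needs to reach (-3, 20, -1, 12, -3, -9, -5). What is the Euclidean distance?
48.7134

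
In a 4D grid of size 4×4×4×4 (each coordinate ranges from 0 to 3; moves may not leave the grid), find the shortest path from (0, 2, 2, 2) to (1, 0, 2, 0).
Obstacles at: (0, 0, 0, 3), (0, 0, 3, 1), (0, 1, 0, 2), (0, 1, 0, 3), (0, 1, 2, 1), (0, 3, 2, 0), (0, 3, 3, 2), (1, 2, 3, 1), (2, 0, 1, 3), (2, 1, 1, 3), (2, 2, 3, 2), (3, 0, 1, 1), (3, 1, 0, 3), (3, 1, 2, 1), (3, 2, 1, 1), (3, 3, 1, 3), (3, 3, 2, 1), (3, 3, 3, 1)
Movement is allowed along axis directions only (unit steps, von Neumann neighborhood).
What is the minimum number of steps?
5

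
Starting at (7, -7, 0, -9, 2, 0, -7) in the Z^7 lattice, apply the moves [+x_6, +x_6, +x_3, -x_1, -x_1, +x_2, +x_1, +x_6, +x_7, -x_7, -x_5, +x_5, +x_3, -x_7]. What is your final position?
(6, -6, 2, -9, 2, 3, -8)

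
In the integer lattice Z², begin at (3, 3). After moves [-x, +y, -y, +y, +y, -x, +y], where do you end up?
(1, 6)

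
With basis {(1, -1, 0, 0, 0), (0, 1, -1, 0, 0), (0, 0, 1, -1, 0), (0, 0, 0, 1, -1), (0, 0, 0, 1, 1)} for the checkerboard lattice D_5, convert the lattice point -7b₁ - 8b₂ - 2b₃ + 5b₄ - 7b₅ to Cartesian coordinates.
(-7, -1, 6, 0, -12)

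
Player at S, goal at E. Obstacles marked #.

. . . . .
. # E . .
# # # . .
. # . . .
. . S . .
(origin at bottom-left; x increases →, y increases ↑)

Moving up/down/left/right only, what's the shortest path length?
5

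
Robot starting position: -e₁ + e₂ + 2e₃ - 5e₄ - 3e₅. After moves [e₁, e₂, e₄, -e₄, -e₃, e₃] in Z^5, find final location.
(0, 2, 2, -5, -3)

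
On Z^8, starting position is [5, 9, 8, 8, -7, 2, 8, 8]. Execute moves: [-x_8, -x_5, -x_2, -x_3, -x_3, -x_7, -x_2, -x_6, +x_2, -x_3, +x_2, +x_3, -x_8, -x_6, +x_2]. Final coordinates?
(5, 10, 6, 8, -8, 0, 7, 6)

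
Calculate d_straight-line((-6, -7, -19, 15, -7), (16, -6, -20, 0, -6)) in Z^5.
26.6833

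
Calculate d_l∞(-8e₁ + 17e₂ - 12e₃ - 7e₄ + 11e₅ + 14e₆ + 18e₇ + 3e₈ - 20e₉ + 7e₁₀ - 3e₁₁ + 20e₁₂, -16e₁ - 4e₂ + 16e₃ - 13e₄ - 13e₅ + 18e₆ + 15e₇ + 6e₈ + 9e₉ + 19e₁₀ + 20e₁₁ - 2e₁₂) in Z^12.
29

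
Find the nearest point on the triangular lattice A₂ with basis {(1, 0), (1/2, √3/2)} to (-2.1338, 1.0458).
(-2.5, 0.866)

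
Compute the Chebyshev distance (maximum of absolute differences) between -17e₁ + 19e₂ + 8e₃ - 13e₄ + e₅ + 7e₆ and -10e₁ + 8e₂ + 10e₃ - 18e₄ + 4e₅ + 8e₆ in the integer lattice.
11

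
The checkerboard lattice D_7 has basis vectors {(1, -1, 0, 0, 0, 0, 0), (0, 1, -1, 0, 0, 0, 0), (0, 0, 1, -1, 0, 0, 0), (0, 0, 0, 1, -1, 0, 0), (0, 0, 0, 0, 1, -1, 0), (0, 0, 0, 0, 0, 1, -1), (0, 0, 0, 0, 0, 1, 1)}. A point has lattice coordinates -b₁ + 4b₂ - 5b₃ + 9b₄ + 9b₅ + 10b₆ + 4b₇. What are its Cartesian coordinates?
(-1, 5, -9, 14, 0, 5, -6)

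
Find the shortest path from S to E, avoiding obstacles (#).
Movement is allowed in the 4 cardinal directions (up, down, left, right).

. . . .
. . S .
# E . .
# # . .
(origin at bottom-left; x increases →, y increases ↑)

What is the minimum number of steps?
2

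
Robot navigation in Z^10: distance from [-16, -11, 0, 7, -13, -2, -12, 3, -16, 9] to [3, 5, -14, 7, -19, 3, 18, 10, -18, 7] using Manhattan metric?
101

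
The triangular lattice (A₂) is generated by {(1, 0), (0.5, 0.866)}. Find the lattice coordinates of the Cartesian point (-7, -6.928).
-3b₁ - 8b₂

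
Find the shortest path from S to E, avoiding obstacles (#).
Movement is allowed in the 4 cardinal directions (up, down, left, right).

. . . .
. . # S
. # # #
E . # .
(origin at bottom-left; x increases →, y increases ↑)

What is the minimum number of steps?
7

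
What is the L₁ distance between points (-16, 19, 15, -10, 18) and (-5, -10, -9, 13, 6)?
99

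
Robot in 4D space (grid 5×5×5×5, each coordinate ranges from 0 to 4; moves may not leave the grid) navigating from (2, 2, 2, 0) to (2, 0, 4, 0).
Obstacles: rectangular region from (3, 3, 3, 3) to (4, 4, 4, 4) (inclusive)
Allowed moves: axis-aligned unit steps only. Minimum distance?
4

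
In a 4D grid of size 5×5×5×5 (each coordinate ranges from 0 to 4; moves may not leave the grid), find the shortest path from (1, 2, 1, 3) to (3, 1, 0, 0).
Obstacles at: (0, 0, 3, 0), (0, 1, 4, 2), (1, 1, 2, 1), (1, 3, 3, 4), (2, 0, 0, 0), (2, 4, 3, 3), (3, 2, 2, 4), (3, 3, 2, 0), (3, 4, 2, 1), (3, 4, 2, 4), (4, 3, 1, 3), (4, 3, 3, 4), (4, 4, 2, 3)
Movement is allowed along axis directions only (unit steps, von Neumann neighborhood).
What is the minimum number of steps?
7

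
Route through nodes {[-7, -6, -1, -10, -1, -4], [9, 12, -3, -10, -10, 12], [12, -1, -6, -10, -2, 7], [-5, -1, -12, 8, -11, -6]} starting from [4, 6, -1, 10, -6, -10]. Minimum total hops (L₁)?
159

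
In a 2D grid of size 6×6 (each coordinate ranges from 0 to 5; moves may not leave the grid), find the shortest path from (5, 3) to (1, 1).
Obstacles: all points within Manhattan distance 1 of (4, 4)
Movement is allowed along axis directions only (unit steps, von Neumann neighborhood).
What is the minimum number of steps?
6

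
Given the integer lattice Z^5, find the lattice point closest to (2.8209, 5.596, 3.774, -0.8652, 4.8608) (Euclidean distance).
(3, 6, 4, -1, 5)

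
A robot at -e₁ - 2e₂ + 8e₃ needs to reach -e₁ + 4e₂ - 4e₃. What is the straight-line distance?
13.4164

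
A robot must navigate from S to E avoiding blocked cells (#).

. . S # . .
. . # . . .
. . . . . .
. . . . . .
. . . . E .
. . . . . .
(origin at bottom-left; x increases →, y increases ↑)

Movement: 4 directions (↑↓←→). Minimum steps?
8
(one shortest path: (2, 5) → (1, 5) → (1, 4) → (1, 3) → (2, 3) → (3, 3) → (4, 3) → (4, 2) → (4, 1))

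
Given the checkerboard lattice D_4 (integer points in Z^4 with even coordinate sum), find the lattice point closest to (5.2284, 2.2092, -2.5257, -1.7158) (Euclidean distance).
(5, 2, -3, -2)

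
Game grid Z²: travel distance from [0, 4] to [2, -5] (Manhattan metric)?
11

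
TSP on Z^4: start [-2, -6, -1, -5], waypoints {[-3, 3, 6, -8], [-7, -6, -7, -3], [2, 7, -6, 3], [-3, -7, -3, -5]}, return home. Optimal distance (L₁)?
96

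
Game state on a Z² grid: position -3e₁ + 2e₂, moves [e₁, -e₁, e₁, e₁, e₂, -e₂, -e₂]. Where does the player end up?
(-1, 1)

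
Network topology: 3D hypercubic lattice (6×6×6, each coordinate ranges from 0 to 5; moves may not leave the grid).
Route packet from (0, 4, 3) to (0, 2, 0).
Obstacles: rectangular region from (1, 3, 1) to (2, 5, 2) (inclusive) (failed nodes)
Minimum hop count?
5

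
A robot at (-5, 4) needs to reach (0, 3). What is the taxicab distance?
6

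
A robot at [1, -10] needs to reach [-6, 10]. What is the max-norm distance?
20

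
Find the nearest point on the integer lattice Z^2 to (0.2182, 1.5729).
(0, 2)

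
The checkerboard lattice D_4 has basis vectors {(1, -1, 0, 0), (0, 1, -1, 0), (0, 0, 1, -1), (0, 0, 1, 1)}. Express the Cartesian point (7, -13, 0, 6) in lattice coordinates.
7b₁ - 6b₂ - 6b₃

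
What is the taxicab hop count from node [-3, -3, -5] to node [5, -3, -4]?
9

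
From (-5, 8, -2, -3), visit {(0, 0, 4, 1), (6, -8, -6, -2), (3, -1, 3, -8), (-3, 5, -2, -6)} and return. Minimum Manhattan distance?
100
(one optimal route: (-5, 8, -2, -3) → (0, 0, 4, 1) → (3, -1, 3, -8) → (6, -8, -6, -2) → (-3, 5, -2, -6) → (-5, 8, -2, -3))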